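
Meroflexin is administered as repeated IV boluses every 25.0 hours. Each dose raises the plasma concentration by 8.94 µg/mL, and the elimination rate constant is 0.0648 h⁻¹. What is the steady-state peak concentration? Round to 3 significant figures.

11.1 µg/mL

Fraction remaining after one interval: e^(−kτ) = e^(−0.06480 × 25.0) = 0.1979
R = 1 / (1 − 0.1979) = 1.247
Css,max = 8.94 × 1.247 ≈ 11.1 µg/mL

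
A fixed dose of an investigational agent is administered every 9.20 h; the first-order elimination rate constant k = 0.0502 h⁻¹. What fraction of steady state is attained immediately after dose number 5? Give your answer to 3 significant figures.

0.901

f_n = 1 − e^(−nkτ) = 1 − e^(−5 × 0.05020 × 9.20) = 1 − e^(−2.309) = 1 − 0.09934 ≈ 0.901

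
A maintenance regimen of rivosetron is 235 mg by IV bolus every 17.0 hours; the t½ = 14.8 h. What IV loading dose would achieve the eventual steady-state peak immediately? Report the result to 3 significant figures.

k = ln 2 / 14.8 = 0.04683 h⁻¹
Accumulation ratio R = 1 / (1 − e^(−kτ)) = 1 / (1 − e^(−0.04683×17.0)) = 1 / (1 − 0.4510) = 1.822
Loading dose = maintenance dose × R = 235 × 1.822 ≈ 428 mg

428 mg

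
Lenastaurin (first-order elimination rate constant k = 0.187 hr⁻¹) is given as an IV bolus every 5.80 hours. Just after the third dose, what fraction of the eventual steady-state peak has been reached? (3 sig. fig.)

f_n = 1 − e^(−nkτ) = 1 − e^(−3 × 0.1870 × 5.80) = 1 − e^(−3.254) = 1 − 0.03863 ≈ 0.961

0.961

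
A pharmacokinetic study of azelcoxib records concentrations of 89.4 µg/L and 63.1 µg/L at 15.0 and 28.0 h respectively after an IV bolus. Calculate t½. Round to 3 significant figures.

25.9 hours

k = ln(C₁/C₂) / (t₂ − t₁) = ln(89.4/63.1) / (28.0 − 15.0)
  = 0.3484 / 13.00 = 0.02680 h⁻¹
t½ = ln 2 / k = ln 2 / 0.02680 ≈ 25.9 hours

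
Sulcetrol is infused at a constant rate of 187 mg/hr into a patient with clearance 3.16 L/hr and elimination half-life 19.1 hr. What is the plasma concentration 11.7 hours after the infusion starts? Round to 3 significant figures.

20.5 µg/mL

Css = rate / CL = 187 / 3.16 = 59.18 µg/mL
k = ln 2 / 19.1 = 0.03629 hr⁻¹
C(t) = Css (1 − e^(−kt)) = 59.18 × (1 − e^(−0.4246)) = 59.18 × 0.3460 ≈ 20.5 µg/mL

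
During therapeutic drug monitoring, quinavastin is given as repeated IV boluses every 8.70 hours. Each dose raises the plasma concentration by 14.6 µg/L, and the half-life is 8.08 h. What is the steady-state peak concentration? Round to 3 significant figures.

27.8 µg/L

k = ln 2 / 8.08 = 0.08579 h⁻¹
Fraction remaining after one interval: e^(−kτ) = e^(−0.08579 × 8.70) = 0.4741
R = 1 / (1 − 0.4741) = 1.902
Css,max = 14.6 × 1.902 ≈ 27.8 µg/L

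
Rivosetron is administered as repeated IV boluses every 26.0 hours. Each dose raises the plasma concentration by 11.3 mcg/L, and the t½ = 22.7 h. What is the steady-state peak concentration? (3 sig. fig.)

20.6 mcg/L

k = ln 2 / 22.7 = 0.03054 h⁻¹
Fraction remaining after one interval: e^(−kτ) = e^(−0.03054 × 26.0) = 0.4521
R = 1 / (1 − 0.4521) = 1.825
Css,max = 11.3 × 1.825 ≈ 20.6 mcg/L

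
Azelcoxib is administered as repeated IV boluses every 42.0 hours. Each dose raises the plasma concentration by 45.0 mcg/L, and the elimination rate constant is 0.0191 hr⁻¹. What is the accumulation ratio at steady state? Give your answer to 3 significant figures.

Fraction remaining after one interval: e^(−kτ) = e^(−0.01910 × 42.0) = 0.4483
R = 1 / (1 − 0.4483) = 1 / 0.5517 ≈ 1.81

1.81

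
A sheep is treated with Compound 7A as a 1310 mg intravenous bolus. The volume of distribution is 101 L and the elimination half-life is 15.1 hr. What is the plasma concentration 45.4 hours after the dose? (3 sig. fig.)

1.61 mg/L

C₀ = dose / V = 1310 / 101 = 12.97 mg/L
k = ln 2 / 15.1 = 0.04590 hr⁻¹
C(t) = C₀ e^(−kt) = 12.97 × e^(−0.04590 × 45.4) = 12.97 × e^(−2.084) = 12.97 × 0.1244 ≈ 1.61 mg/L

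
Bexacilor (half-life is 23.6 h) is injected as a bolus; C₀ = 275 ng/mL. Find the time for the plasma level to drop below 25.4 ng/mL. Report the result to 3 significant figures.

81.1 hours

k = ln 2 / 23.6 = 0.02937 h⁻¹
C(t) = C₀ e^(−kt)  ⇒  t = ln(C₀/C) / k
t = ln(275/25.4) / 0.02937 = 2.382 / 0.02937 ≈ 81.1 hours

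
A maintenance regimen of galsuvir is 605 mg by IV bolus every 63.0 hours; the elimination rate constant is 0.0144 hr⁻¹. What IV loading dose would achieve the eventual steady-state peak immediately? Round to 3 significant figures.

Accumulation ratio R = 1 / (1 − e^(−kτ)) = 1 / (1 − e^(−0.01440×63.0)) = 1 / (1 − 0.4037) = 1.677
Loading dose = maintenance dose × R = 605 × 1.677 ≈ 1010 mg

1010 mg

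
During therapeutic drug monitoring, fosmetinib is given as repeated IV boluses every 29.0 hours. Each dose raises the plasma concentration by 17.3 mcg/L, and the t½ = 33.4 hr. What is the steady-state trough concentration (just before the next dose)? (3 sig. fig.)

21.0 mcg/L

k = ln 2 / 33.4 = 0.02075 hr⁻¹
Fraction remaining after one interval: e^(−kτ) = e^(−0.02075 × 29.0) = 0.5478
R = 1 / (1 − 0.5478) = 2.211
Css,max = 17.3 × 2.211 = 38.26 mcg/L
Css,min = Css,max × e^(−kτ) = 38.26 × 0.5478 ≈ 21.0 mcg/L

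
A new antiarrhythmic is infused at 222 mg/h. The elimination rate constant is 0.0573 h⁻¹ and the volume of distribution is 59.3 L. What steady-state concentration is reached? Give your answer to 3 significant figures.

CL = k · V = 0.0573 × 59.3 = 3.398 L/h
Css = rate / CL = 222 / 3.398 ≈ 65.3 mg/L

65.3 mg/L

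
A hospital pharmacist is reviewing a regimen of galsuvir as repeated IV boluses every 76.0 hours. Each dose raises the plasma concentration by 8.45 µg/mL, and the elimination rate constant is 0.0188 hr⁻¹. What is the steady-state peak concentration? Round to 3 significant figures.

Fraction remaining after one interval: e^(−kτ) = e^(−0.01880 × 76.0) = 0.2396
R = 1 / (1 − 0.2396) = 1.315
Css,max = 8.45 × 1.315 ≈ 11.1 µg/mL

11.1 µg/mL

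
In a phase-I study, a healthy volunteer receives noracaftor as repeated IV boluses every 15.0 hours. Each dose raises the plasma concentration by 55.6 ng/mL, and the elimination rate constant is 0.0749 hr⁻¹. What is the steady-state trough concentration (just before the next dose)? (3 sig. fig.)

26.8 ng/mL

Fraction remaining after one interval: e^(−kτ) = e^(−0.07490 × 15.0) = 0.3251
R = 1 / (1 − 0.3251) = 1.482
Css,max = 55.6 × 1.482 = 82.39 ng/mL
Css,min = Css,max × e^(−kτ) = 82.39 × 0.3251 ≈ 26.8 ng/mL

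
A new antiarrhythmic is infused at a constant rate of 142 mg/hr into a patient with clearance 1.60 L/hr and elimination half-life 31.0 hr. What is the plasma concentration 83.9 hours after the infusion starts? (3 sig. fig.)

75.2 mg/L

Css = rate / CL = 142 / 1.60 = 88.75 mg/L
k = ln 2 / 31.0 = 0.02236 hr⁻¹
C(t) = Css (1 − e^(−kt)) = 88.75 × (1 − e^(−1.876)) = 88.75 × 0.8468 ≈ 75.2 mg/L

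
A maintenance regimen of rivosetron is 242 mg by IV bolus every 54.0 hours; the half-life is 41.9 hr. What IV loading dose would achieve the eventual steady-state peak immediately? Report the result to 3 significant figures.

410 mg

k = ln 2 / 41.9 = 0.01654 hr⁻¹
Accumulation ratio R = 1 / (1 − e^(−kτ)) = 1 / (1 − e^(−0.01654×54.0)) = 1 / (1 − 0.4093) = 1.693
Loading dose = maintenance dose × R = 242 × 1.693 ≈ 410 mg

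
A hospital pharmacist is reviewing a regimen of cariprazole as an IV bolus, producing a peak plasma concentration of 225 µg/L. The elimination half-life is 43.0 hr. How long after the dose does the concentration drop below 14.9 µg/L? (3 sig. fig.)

k = ln 2 / 43.0 = 0.01612 hr⁻¹
C(t) = C₀ e^(−kt)  ⇒  t = ln(C₀/C) / k
t = ln(225/14.9) / 0.01612 = 2.715 / 0.01612 ≈ 168 hours

168 hours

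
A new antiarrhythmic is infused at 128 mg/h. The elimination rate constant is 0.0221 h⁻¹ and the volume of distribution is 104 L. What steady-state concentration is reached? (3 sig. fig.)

55.7 µg/mL

CL = k · V = 0.0221 × 104 = 2.298 L/h
Css = rate / CL = 128 / 2.298 ≈ 55.7 µg/mL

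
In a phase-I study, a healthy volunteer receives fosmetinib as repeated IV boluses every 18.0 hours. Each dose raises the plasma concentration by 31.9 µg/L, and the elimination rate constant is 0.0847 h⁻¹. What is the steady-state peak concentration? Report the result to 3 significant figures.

40.8 µg/L

Fraction remaining after one interval: e^(−kτ) = e^(−0.08470 × 18.0) = 0.2177
R = 1 / (1 − 0.2177) = 1.278
Css,max = 31.9 × 1.278 ≈ 40.8 µg/L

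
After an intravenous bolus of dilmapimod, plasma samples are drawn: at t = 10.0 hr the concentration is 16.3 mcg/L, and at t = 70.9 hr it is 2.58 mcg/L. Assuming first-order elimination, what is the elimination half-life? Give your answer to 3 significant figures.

22.9 hours

k = ln(C₁/C₂) / (t₂ − t₁) = ln(16.3/2.58) / (70.9 − 10.0)
  = 1.843 / 60.90 = 0.03027 hr⁻¹
t½ = ln 2 / k = ln 2 / 0.03027 ≈ 22.9 hours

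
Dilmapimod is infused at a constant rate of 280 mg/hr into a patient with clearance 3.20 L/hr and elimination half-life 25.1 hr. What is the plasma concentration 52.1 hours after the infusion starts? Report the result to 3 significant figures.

66.7 µg/mL

Css = rate / CL = 280 / 3.20 = 87.50 µg/mL
k = ln 2 / 25.1 = 0.02762 hr⁻¹
C(t) = Css (1 − e^(−kt)) = 87.50 × (1 − e^(−1.439)) = 87.50 × 0.7628 ≈ 66.7 µg/mL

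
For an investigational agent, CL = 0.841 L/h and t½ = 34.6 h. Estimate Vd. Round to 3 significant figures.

42.0 L

k = ln 2 / t½ = ln 2 / 34.6 = 0.02003 h⁻¹
V = CL / k = 0.841 / 0.02003 ≈ 42.0 L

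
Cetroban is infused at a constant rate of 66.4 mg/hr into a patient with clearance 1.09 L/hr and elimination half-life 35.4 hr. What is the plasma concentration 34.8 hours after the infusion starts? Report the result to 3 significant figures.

Css = rate / CL = 66.4 / 1.09 = 60.92 mg/L
k = ln 2 / 35.4 = 0.01958 hr⁻¹
C(t) = Css (1 − e^(−kt)) = 60.92 × (1 − e^(−0.6814)) = 60.92 × 0.4941 ≈ 30.1 mg/L

30.1 mg/L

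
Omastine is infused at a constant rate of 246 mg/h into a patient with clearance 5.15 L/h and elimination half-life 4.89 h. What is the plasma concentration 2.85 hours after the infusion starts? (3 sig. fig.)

15.9 µg/mL

Css = rate / CL = 246 / 5.15 = 47.77 µg/mL
k = ln 2 / 4.89 = 0.1417 h⁻¹
C(t) = Css (1 − e^(−kt)) = 47.77 × (1 − e^(−0.4040)) = 47.77 × 0.3323 ≈ 15.9 µg/mL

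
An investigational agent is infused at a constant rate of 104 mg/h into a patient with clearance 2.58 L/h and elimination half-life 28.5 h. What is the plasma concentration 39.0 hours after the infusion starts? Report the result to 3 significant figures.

24.7 mg/L

Css = rate / CL = 104 / 2.58 = 40.31 mg/L
k = ln 2 / 28.5 = 0.02432 h⁻¹
C(t) = Css (1 − e^(−kt)) = 40.31 × (1 − e^(−0.9485)) = 40.31 × 0.6127 ≈ 24.7 mg/L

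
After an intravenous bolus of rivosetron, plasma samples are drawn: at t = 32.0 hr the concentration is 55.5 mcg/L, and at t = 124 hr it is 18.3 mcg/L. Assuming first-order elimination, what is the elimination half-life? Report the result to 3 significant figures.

57.5 hours

k = ln(C₁/C₂) / (t₂ − t₁) = ln(55.5/18.3) / (124 − 32.0)
  = 1.109 / 92.00 = 0.01206 hr⁻¹
t½ = ln 2 / k = ln 2 / 0.01206 ≈ 57.5 hours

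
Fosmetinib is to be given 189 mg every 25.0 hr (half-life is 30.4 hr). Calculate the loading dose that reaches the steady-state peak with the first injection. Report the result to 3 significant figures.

k = ln 2 / 30.4 = 0.02280 hr⁻¹
Accumulation ratio R = 1 / (1 − e^(−kτ)) = 1 / (1 − e^(−0.02280×25.0)) = 1 / (1 − 0.5655) = 2.302
Loading dose = maintenance dose × R = 189 × 2.302 ≈ 435 mg

435 mg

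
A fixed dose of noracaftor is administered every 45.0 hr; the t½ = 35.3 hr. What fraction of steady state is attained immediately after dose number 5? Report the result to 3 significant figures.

k = ln 2 / 35.3 = 0.01964 hr⁻¹
f_n = 1 − e^(−nkτ) = 1 − e^(−5 × 0.01964 × 45.0) = 1 − e^(−4.418) = 1 − 0.01206 ≈ 0.988

0.988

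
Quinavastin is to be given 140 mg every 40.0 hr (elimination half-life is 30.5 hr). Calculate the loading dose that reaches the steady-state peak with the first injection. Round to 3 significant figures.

k = ln 2 / 30.5 = 0.02273 hr⁻¹
Accumulation ratio R = 1 / (1 − e^(−kτ)) = 1 / (1 − e^(−0.02273×40.0)) = 1 / (1 − 0.4029) = 1.675
Loading dose = maintenance dose × R = 140 × 1.675 ≈ 234 mg

234 mg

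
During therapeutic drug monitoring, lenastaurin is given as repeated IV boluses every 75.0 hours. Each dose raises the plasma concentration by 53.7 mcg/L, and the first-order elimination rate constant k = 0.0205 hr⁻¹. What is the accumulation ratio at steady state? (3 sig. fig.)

1.27

Fraction remaining after one interval: e^(−kτ) = e^(−0.02050 × 75.0) = 0.2149
R = 1 / (1 − 0.2149) = 1 / 0.7851 ≈ 1.27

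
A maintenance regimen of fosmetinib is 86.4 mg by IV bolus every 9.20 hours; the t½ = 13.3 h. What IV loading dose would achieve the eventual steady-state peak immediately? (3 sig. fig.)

k = ln 2 / 13.3 = 0.05212 h⁻¹
Accumulation ratio R = 1 / (1 − e^(−kτ)) = 1 / (1 − e^(−0.05212×9.20)) = 1 / (1 − 0.6191) = 2.625
Loading dose = maintenance dose × R = 86.4 × 2.625 ≈ 227 mg

227 mg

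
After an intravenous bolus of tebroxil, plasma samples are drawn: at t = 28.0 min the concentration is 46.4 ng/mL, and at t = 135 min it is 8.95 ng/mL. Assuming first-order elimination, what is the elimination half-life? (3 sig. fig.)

45.1 minutes

k = ln(C₁/C₂) / (t₂ − t₁) = ln(46.4/8.95) / (135 − 28.0)
  = 1.646 / 107.0 = 0.01538 min⁻¹
t½ = ln 2 / k = ln 2 / 0.01538 ≈ 45.1 minutes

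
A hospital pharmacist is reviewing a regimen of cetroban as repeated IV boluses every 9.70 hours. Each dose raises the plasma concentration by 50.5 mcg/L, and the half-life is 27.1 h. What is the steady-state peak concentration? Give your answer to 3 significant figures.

k = ln 2 / 27.1 = 0.02558 h⁻¹
Fraction remaining after one interval: e^(−kτ) = e^(−0.02558 × 9.70) = 0.7803
R = 1 / (1 − 0.7803) = 4.551
Css,max = 50.5 × 4.551 ≈ 230 mcg/L

230 mcg/L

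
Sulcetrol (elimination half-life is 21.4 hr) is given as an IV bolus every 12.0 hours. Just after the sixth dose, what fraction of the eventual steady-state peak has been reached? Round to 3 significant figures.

0.903

k = ln 2 / 21.4 = 0.03239 hr⁻¹
f_n = 1 − e^(−nkτ) = 1 − e^(−6 × 0.03239 × 12.0) = 1 − e^(−2.332) = 1 − 0.09709 ≈ 0.903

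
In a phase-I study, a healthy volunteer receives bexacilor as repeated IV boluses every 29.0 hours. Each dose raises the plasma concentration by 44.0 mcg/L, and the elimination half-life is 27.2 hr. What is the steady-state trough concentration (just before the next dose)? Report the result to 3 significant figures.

k = ln 2 / 27.2 = 0.02548 hr⁻¹
Fraction remaining after one interval: e^(−kτ) = e^(−0.02548 × 29.0) = 0.4776
R = 1 / (1 − 0.4776) = 1.914
Css,max = 44.0 × 1.914 = 84.22 mcg/L
Css,min = Css,max × e^(−kτ) = 84.22 × 0.4776 ≈ 40.2 mcg/L

40.2 mcg/L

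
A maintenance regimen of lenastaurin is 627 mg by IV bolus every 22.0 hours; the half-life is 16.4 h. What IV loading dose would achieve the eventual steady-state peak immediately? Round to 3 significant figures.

1040 mg

k = ln 2 / 16.4 = 0.04227 h⁻¹
Accumulation ratio R = 1 / (1 − e^(−kτ)) = 1 / (1 − e^(−0.04227×22.0)) = 1 / (1 − 0.3946) = 1.652
Loading dose = maintenance dose × R = 627 × 1.652 ≈ 1040 mg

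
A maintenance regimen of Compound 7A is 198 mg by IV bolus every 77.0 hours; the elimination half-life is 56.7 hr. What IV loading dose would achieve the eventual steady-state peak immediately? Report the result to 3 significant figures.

325 mg

k = ln 2 / 56.7 = 0.01222 hr⁻¹
Accumulation ratio R = 1 / (1 − e^(−kτ)) = 1 / (1 − e^(−0.01222×77.0)) = 1 / (1 − 0.3901) = 1.640
Loading dose = maintenance dose × R = 198 × 1.640 ≈ 325 mg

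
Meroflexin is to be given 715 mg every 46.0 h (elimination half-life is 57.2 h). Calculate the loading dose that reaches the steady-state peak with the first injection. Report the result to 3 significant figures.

1670 mg

k = ln 2 / 57.2 = 0.01212 h⁻¹
Accumulation ratio R = 1 / (1 − e^(−kτ)) = 1 / (1 − e^(−0.01212×46.0)) = 1 / (1 − 0.5727) = 2.340
Loading dose = maintenance dose × R = 715 × 2.340 ≈ 1670 mg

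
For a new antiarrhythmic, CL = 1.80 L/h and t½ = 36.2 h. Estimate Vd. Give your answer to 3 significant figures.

94.0 L

k = ln 2 / t½ = ln 2 / 36.2 = 0.01915 h⁻¹
V = CL / k = 1.80 / 0.01915 ≈ 94.0 L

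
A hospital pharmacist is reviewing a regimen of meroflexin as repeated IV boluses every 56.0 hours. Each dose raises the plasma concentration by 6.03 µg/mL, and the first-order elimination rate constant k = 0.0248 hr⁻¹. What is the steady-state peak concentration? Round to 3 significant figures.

8.03 µg/mL

Fraction remaining after one interval: e^(−kτ) = e^(−0.02480 × 56.0) = 0.2494
R = 1 / (1 − 0.2494) = 1.332
Css,max = 6.03 × 1.332 ≈ 8.03 µg/mL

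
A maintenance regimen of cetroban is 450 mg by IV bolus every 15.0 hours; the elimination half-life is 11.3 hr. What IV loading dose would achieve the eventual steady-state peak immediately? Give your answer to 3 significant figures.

748 mg

k = ln 2 / 11.3 = 0.06134 hr⁻¹
Accumulation ratio R = 1 / (1 − e^(−kτ)) = 1 / (1 − e^(−0.06134×15.0)) = 1 / (1 − 0.3985) = 1.662
Loading dose = maintenance dose × R = 450 × 1.662 ≈ 748 mg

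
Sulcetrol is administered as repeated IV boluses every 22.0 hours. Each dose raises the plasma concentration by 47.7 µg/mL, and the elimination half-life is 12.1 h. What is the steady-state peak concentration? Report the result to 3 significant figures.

66.6 µg/mL

k = ln 2 / 12.1 = 0.05728 h⁻¹
Fraction remaining after one interval: e^(−kτ) = e^(−0.05728 × 22.0) = 0.2836
R = 1 / (1 − 0.2836) = 1.396
Css,max = 47.7 × 1.396 ≈ 66.6 µg/mL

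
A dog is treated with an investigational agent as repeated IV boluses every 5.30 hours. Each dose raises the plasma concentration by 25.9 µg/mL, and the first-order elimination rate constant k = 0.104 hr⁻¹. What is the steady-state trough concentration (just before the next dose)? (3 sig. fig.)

35.2 µg/mL

Fraction remaining after one interval: e^(−kτ) = e^(−0.1040 × 5.30) = 0.5763
R = 1 / (1 − 0.5763) = 2.360
Css,max = 25.9 × 2.360 = 61.12 µg/mL
Css,min = Css,max × e^(−kτ) = 61.12 × 0.5763 ≈ 35.2 µg/mL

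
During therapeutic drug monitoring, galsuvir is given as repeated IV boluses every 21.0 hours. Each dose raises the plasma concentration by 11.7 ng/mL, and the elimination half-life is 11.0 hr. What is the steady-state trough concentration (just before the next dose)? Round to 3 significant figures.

k = ln 2 / 11.0 = 0.06301 hr⁻¹
Fraction remaining after one interval: e^(−kτ) = e^(−0.06301 × 21.0) = 0.2663
R = 1 / (1 − 0.2663) = 1.363
Css,max = 11.7 × 1.363 = 15.95 ng/mL
Css,min = Css,max × e^(−kτ) = 15.95 × 0.2663 ≈ 4.25 ng/mL

4.25 ng/mL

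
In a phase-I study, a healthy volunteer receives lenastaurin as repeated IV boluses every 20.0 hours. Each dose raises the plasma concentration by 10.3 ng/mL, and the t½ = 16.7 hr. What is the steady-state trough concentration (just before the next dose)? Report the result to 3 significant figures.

7.96 ng/mL

k = ln 2 / 16.7 = 0.04151 hr⁻¹
Fraction remaining after one interval: e^(−kτ) = e^(−0.04151 × 20.0) = 0.4360
R = 1 / (1 − 0.4360) = 1.773
Css,max = 10.3 × 1.773 = 18.26 ng/mL
Css,min = Css,max × e^(−kτ) = 18.26 × 0.4360 ≈ 7.96 ng/mL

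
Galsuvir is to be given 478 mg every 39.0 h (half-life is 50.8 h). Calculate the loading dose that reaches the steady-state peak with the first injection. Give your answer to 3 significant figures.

k = ln 2 / 50.8 = 0.01364 h⁻¹
Accumulation ratio R = 1 / (1 − e^(−kτ)) = 1 / (1 − e^(−0.01364×39.0)) = 1 / (1 − 0.5873) = 2.423
Loading dose = maintenance dose × R = 478 × 2.423 ≈ 1160 mg

1160 mg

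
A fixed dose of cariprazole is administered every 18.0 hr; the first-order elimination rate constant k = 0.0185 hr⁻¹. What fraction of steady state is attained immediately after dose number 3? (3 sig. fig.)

f_n = 1 − e^(−nkτ) = 1 − e^(−3 × 0.01850 × 18.0) = 1 − e^(−0.9990) = 1 − 0.3682 ≈ 0.632

0.632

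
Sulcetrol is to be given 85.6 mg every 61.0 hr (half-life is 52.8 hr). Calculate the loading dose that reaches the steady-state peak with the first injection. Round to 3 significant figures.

k = ln 2 / 52.8 = 0.01313 hr⁻¹
Accumulation ratio R = 1 / (1 − e^(−kτ)) = 1 / (1 − e^(−0.01313×61.0)) = 1 / (1 − 0.4490) = 1.815
Loading dose = maintenance dose × R = 85.6 × 1.815 ≈ 155 mg

155 mg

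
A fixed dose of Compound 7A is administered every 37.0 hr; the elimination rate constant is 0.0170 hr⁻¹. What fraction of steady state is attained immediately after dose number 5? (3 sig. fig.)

0.957

f_n = 1 − e^(−nkτ) = 1 − e^(−5 × 0.01700 × 37.0) = 1 − e^(−3.145) = 1 − 0.04307 ≈ 0.957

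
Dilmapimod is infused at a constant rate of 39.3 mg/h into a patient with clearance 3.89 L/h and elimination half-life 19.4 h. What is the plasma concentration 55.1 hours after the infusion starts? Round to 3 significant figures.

Css = rate / CL = 39.3 / 3.89 = 10.10 µg/mL
k = ln 2 / 19.4 = 0.03573 h⁻¹
C(t) = Css (1 − e^(−kt)) = 10.10 × (1 − e^(−1.969)) = 10.10 × 0.8604 ≈ 8.69 µg/mL

8.69 µg/mL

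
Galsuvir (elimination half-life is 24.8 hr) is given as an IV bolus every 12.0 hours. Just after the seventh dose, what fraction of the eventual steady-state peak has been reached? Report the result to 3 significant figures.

k = ln 2 / 24.8 = 0.02795 hr⁻¹
f_n = 1 − e^(−nkτ) = 1 − e^(−7 × 0.02795 × 12.0) = 1 − e^(−2.348) = 1 − 0.09558 ≈ 0.904

0.904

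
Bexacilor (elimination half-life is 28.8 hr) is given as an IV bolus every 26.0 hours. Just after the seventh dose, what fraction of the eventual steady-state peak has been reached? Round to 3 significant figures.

k = ln 2 / 28.8 = 0.02407 hr⁻¹
f_n = 1 − e^(−nkτ) = 1 − e^(−7 × 0.02407 × 26.0) = 1 − e^(−4.380) = 1 − 0.01252 ≈ 0.987

0.987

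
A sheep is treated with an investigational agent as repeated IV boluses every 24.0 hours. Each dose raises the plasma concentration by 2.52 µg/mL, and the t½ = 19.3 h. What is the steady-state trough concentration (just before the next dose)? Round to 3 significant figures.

k = ln 2 / 19.3 = 0.03591 h⁻¹
Fraction remaining after one interval: e^(−kτ) = e^(−0.03591 × 24.0) = 0.4223
R = 1 / (1 − 0.4223) = 1.731
Css,max = 2.52 × 1.731 = 4.362 µg/mL
Css,min = Css,max × e^(−kτ) = 4.362 × 0.4223 ≈ 1.84 µg/mL

1.84 µg/mL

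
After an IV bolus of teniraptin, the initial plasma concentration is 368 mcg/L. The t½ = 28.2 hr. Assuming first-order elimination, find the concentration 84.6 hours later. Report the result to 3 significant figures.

46.0 mcg/L

k = ln 2 / 28.2 = 0.02458 hr⁻¹
C(t) = C₀ e^(−kt) = 368 × e^(−0.02458 × 84.6) = 368 × e^(−2.079) = 368 × 0.1250 ≈ 46.0 mcg/L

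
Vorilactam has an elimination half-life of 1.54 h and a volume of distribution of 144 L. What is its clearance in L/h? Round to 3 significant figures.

k = ln 2 / t½ = ln 2 / 1.54 = 0.4501 h⁻¹
CL = k · V = 0.4501 × 144 ≈ 64.8 L/h

64.8 L/h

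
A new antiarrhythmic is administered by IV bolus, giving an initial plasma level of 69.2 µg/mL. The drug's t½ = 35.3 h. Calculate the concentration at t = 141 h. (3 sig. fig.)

k = ln 2 / 35.3 = 0.01964 h⁻¹
141 h is 3.994 half-lives, so C = 69.2 × (1/2)^3.994 = 69.2 × 0.06275 ≈ 4.34 µg/mL

4.34 µg/mL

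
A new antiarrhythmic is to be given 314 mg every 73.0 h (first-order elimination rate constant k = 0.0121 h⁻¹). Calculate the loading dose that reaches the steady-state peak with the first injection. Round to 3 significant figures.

Accumulation ratio R = 1 / (1 − e^(−kτ)) = 1 / (1 − e^(−0.01210×73.0)) = 1 / (1 − 0.4134) = 1.705
Loading dose = maintenance dose × R = 314 × 1.705 ≈ 535 mg

535 mg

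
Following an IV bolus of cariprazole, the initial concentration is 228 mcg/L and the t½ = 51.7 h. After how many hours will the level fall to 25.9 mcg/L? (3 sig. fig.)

162 hours

k = ln 2 / 51.7 = 0.01341 h⁻¹
C(t) = C₀ e^(−kt)  ⇒  t = ln(C₀/C) / k
t = ln(228/25.9) / 0.01341 = 2.175 / 0.01341 ≈ 162 hours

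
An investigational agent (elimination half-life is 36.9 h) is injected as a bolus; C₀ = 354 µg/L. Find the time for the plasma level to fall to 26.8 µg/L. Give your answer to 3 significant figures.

137 hours

k = ln 2 / 36.9 = 0.01878 h⁻¹
C(t) = C₀ e^(−kt)  ⇒  t = ln(C₀/C) / k
t = ln(354/26.8) / 0.01878 = 2.581 / 0.01878 ≈ 137 hours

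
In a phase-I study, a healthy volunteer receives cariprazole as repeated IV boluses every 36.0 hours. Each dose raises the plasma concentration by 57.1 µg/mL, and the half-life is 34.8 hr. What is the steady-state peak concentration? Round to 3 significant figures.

112 µg/mL

k = ln 2 / 34.8 = 0.01992 hr⁻¹
Fraction remaining after one interval: e^(−kτ) = e^(−0.01992 × 36.0) = 0.4882
R = 1 / (1 − 0.4882) = 1.954
Css,max = 57.1 × 1.954 ≈ 112 µg/mL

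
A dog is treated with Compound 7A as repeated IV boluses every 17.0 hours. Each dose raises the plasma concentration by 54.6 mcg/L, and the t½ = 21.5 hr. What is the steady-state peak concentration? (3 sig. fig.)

k = ln 2 / 21.5 = 0.03224 hr⁻¹
Fraction remaining after one interval: e^(−kτ) = e^(−0.03224 × 17.0) = 0.5781
R = 1 / (1 − 0.5781) = 2.370
Css,max = 54.6 × 2.370 ≈ 129 mcg/L

129 mcg/L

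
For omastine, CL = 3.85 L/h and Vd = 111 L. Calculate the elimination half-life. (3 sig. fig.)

20.0 hours

k = CL / V = 3.85 / 111 = 0.03468 h⁻¹
t½ = ln 2 / k = ln 2 / 0.03468 ≈ 20.0 hours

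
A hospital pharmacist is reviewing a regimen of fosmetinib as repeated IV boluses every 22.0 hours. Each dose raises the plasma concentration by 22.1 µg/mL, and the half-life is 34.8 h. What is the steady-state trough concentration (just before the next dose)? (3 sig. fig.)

40.2 µg/mL

k = ln 2 / 34.8 = 0.01992 h⁻¹
Fraction remaining after one interval: e^(−kτ) = e^(−0.01992 × 22.0) = 0.6452
R = 1 / (1 − 0.6452) = 2.818
Css,max = 22.1 × 2.818 = 62.29 µg/mL
Css,min = Css,max × e^(−kτ) = 62.29 × 0.6452 ≈ 40.2 µg/mL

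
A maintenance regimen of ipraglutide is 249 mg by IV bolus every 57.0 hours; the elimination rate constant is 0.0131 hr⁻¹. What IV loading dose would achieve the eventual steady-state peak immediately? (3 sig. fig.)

Accumulation ratio R = 1 / (1 − e^(−kτ)) = 1 / (1 − e^(−0.01310×57.0)) = 1 / (1 − 0.4739) = 1.901
Loading dose = maintenance dose × R = 249 × 1.901 ≈ 473 mg

473 mg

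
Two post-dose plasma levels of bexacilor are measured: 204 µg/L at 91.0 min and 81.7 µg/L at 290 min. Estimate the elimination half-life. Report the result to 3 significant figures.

151 minutes

k = ln(C₁/C₂) / (t₂ − t₁) = ln(204/81.7) / (290 − 91.0)
  = 0.9151 / 199.0 = 0.004598 min⁻¹
t½ = ln 2 / k = ln 2 / 0.004598 ≈ 151 minutes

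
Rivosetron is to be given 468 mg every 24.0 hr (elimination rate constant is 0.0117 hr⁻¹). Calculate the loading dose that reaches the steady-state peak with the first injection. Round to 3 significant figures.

Accumulation ratio R = 1 / (1 − e^(−kτ)) = 1 / (1 − e^(−0.01170×24.0)) = 1 / (1 − 0.7552) = 4.085
Loading dose = maintenance dose × R = 468 × 4.085 ≈ 1910 mg

1910 mg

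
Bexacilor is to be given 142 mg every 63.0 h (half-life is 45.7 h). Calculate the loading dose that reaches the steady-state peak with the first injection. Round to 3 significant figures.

k = ln 2 / 45.7 = 0.01517 h⁻¹
Accumulation ratio R = 1 / (1 − e^(−kτ)) = 1 / (1 − e^(−0.01517×63.0)) = 1 / (1 − 0.3846) = 1.625
Loading dose = maintenance dose × R = 142 × 1.625 ≈ 231 mg

231 mg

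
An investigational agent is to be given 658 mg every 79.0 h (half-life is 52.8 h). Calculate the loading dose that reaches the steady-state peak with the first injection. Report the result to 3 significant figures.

1020 mg

k = ln 2 / 52.8 = 0.01313 h⁻¹
Accumulation ratio R = 1 / (1 − e^(−kτ)) = 1 / (1 − e^(−0.01313×79.0)) = 1 / (1 − 0.3545) = 1.549
Loading dose = maintenance dose × R = 658 × 1.549 ≈ 1020 mg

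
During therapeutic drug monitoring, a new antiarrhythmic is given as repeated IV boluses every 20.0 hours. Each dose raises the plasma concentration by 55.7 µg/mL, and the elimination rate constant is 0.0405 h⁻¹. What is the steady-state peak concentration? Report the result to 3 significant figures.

Fraction remaining after one interval: e^(−kτ) = e^(−0.04050 × 20.0) = 0.4449
R = 1 / (1 − 0.4449) = 1.801
Css,max = 55.7 × 1.801 ≈ 100 µg/mL

100 µg/mL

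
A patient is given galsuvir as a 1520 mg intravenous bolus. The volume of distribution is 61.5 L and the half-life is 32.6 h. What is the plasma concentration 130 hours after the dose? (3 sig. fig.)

C₀ = dose / V = 1520 / 61.5 = 24.72 µg/mL
k = ln 2 / 32.6 = 0.02126 h⁻¹
C(t) = C₀ e^(−kt) = 24.72 × e^(−0.02126 × 130) = 24.72 × e^(−2.764) = 24.72 × 0.06303 ≈ 1.56 µg/mL

1.56 µg/mL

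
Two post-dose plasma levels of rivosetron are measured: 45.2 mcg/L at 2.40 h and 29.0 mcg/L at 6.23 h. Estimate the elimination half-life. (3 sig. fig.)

5.98 hours

k = ln(C₁/C₂) / (t₂ − t₁) = ln(45.2/29.0) / (6.23 − 2.40)
  = 0.4438 / 3.830 = 0.1159 h⁻¹
t½ = ln 2 / k = ln 2 / 0.1159 ≈ 5.98 hours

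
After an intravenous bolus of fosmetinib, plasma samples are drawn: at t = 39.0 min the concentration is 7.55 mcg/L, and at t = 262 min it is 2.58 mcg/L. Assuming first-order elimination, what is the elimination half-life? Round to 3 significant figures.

k = ln(C₁/C₂) / (t₂ − t₁) = ln(7.55/2.58) / (262 − 39.0)
  = 1.074 / 223.0 = 0.004815 min⁻¹
t½ = ln 2 / k = ln 2 / 0.004815 ≈ 144 minutes

144 minutes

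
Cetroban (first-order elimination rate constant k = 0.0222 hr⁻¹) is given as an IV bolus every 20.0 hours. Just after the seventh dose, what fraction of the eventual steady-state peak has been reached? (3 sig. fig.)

0.955

f_n = 1 − e^(−nkτ) = 1 − e^(−7 × 0.02220 × 20.0) = 1 − e^(−3.108) = 1 − 0.04469 ≈ 0.955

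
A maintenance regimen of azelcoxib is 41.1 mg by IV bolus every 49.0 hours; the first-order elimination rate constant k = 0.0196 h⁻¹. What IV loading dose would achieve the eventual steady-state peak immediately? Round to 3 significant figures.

66.6 mg

Accumulation ratio R = 1 / (1 − e^(−kτ)) = 1 / (1 − e^(−0.01960×49.0)) = 1 / (1 − 0.3827) = 1.620
Loading dose = maintenance dose × R = 41.1 × 1.620 ≈ 66.6 mg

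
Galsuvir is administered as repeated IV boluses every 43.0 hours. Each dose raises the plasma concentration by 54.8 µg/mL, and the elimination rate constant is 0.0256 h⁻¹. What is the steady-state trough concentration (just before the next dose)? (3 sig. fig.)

27.3 µg/mL

Fraction remaining after one interval: e^(−kτ) = e^(−0.02560 × 43.0) = 0.3326
R = 1 / (1 − 0.3326) = 1.498
Css,max = 54.8 × 1.498 = 82.11 µg/mL
Css,min = Css,max × e^(−kτ) = 82.11 × 0.3326 ≈ 27.3 µg/mL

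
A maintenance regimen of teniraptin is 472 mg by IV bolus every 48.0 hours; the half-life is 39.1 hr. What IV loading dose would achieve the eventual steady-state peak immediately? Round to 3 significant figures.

k = ln 2 / 39.1 = 0.01773 hr⁻¹
Accumulation ratio R = 1 / (1 − e^(−kτ)) = 1 / (1 − e^(−0.01773×48.0)) = 1 / (1 − 0.4270) = 1.745
Loading dose = maintenance dose × R = 472 × 1.745 ≈ 824 mg

824 mg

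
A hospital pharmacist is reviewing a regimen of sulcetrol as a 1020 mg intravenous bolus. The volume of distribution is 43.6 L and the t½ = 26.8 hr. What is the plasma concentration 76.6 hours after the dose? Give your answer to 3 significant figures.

C₀ = dose / V = 1020 / 43.6 = 23.39 mg/L
k = ln 2 / 26.8 = 0.02586 hr⁻¹
C(t) = C₀ e^(−kt) = 23.39 × e^(−0.02586 × 76.6) = 23.39 × e^(−1.981) = 23.39 × 0.1379 ≈ 3.23 mg/L

3.23 mg/L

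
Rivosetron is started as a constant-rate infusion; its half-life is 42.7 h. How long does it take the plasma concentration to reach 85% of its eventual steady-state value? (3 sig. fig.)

k = ln 2 / 42.7 = 0.01623 h⁻¹
f = 1 − e^(−kt)  ⇒  t = −ln(1 − f) / k
t = −ln(1 − 0.85) / 0.01623 = 1.897 / 0.01623 ≈ 117 hours

117 hours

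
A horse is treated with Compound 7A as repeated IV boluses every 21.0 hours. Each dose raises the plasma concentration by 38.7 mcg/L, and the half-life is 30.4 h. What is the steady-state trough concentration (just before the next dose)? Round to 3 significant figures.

k = ln 2 / 30.4 = 0.02280 h⁻¹
Fraction remaining after one interval: e^(−kτ) = e^(−0.02280 × 21.0) = 0.6195
R = 1 / (1 − 0.6195) = 2.628
Css,max = 38.7 × 2.628 = 101.7 mcg/L
Css,min = Css,max × e^(−kτ) = 101.7 × 0.6195 ≈ 63.0 mcg/L

63.0 mcg/L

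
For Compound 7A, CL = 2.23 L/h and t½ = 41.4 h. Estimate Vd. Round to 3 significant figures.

k = ln 2 / t½ = ln 2 / 41.4 = 0.01674 h⁻¹
V = CL / k = 2.23 / 0.01674 ≈ 133 L

133 L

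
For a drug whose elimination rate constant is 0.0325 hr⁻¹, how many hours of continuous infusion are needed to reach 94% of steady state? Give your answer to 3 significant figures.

f = 1 − e^(−kt)  ⇒  t = −ln(1 − f) / k
t = −ln(1 − 0.94) / 0.03250 = 2.813 / 0.03250 ≈ 86.6 hours

86.6 hours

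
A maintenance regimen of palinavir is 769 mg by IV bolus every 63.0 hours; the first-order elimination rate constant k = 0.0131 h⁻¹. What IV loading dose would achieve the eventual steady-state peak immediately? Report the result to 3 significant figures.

1370 mg

Accumulation ratio R = 1 / (1 − e^(−kτ)) = 1 / (1 − e^(−0.01310×63.0)) = 1 / (1 − 0.4381) = 1.780
Loading dose = maintenance dose × R = 769 × 1.780 ≈ 1370 mg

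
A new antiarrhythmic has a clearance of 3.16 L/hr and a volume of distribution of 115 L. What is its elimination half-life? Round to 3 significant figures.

25.2 hours

k = CL / V = 3.16 / 115 = 0.02748 hr⁻¹
t½ = ln 2 / k = ln 2 / 0.02748 ≈ 25.2 hours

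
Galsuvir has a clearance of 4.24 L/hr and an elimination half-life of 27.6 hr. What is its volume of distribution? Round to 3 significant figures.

k = ln 2 / t½ = ln 2 / 27.6 = 0.02511 hr⁻¹
V = CL / k = 4.24 / 0.02511 ≈ 169 L

169 L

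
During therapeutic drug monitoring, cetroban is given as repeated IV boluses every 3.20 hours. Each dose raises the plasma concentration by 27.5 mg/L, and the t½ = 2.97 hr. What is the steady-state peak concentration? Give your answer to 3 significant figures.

52.3 mg/L

k = ln 2 / 2.97 = 0.2334 hr⁻¹
Fraction remaining after one interval: e^(−kτ) = e^(−0.2334 × 3.20) = 0.4739
R = 1 / (1 − 0.4739) = 1.901
Css,max = 27.5 × 1.901 ≈ 52.3 mg/L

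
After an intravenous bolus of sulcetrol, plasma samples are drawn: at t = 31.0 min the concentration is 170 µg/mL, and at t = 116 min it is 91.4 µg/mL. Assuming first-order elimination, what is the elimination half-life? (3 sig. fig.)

k = ln(C₁/C₂) / (t₂ − t₁) = ln(170/91.4) / (116 − 31.0)
  = 0.6206 / 85.00 = 0.007301 min⁻¹
t½ = ln 2 / k = ln 2 / 0.007301 ≈ 94.9 minutes

94.9 minutes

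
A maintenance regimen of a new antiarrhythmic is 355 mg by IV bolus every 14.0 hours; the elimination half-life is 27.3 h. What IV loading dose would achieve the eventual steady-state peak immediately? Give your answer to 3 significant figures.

1190 mg

k = ln 2 / 27.3 = 0.02539 h⁻¹
Accumulation ratio R = 1 / (1 − e^(−kτ)) = 1 / (1 − e^(−0.02539×14.0)) = 1 / (1 − 0.7009) = 3.343
Loading dose = maintenance dose × R = 355 × 3.343 ≈ 1190 mg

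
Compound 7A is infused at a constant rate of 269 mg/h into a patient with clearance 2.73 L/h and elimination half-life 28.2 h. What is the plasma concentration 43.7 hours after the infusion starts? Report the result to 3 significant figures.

64.9 µg/mL

Css = rate / CL = 269 / 2.73 = 98.53 µg/mL
k = ln 2 / 28.2 = 0.02458 h⁻¹
C(t) = Css (1 − e^(−kt)) = 98.53 × (1 − e^(−1.074)) = 98.53 × 0.6584 ≈ 64.9 µg/mL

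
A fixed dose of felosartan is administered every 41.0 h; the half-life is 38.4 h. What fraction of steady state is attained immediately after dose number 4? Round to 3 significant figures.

k = ln 2 / 38.4 = 0.01805 h⁻¹
f_n = 1 − e^(−nkτ) = 1 − e^(−4 × 0.01805 × 41.0) = 1 − e^(−2.960) = 1 − 0.05180 ≈ 0.948

0.948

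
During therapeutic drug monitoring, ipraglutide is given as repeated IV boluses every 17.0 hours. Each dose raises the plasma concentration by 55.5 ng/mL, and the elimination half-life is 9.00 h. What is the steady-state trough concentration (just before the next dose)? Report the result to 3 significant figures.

k = ln 2 / 9.00 = 0.07702 h⁻¹
Fraction remaining after one interval: e^(−kτ) = e^(−0.07702 × 17.0) = 0.2700
R = 1 / (1 − 0.2700) = 1.370
Css,max = 55.5 × 1.370 = 76.03 ng/mL
Css,min = Css,max × e^(−kτ) = 76.03 × 0.2700 ≈ 20.5 ng/mL

20.5 ng/mL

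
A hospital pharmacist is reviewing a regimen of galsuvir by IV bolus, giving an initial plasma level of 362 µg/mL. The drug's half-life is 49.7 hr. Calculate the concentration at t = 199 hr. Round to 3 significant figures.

k = ln 2 / 49.7 = 0.01395 hr⁻¹
C(t) = C₀ e^(−kt) = 362 × e^(−0.01395 × 199) = 362 × e^(−2.775) = 362 × 0.06233 ≈ 22.6 µg/mL

22.6 µg/mL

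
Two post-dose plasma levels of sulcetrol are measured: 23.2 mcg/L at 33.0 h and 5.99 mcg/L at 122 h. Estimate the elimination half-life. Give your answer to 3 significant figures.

k = ln(C₁/C₂) / (t₂ − t₁) = ln(23.2/5.99) / (122 − 33.0)
  = 1.354 / 89.00 = 0.01521 h⁻¹
t½ = ln 2 / k = ln 2 / 0.01521 ≈ 45.6 hours

45.6 hours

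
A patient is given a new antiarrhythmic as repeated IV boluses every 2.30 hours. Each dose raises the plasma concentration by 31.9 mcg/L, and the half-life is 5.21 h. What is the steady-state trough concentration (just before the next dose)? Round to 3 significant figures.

89.1 mcg/L

k = ln 2 / 5.21 = 0.1330 h⁻¹
Fraction remaining after one interval: e^(−kτ) = e^(−0.1330 × 2.30) = 0.7364
R = 1 / (1 − 0.7364) = 3.793
Css,max = 31.9 × 3.793 = 121.0 mcg/L
Css,min = Css,max × e^(−kτ) = 121.0 × 0.7364 ≈ 89.1 mcg/L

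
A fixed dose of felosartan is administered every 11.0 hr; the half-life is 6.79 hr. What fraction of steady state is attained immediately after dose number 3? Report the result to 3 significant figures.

0.966

k = ln 2 / 6.79 = 0.1021 hr⁻¹
f_n = 1 − e^(−nkτ) = 1 − e^(−3 × 0.1021 × 11.0) = 1 − e^(−3.369) = 1 − 0.03443 ≈ 0.966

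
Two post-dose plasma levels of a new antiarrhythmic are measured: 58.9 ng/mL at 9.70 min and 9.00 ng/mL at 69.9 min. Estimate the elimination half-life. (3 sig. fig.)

k = ln(C₁/C₂) / (t₂ − t₁) = ln(58.9/9.00) / (69.9 − 9.70)
  = 1.879 / 60.20 = 0.03121 min⁻¹
t½ = ln 2 / k = ln 2 / 0.03121 ≈ 22.2 minutes

22.2 minutes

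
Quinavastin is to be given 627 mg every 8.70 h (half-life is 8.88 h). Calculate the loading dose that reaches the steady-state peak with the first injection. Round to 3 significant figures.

k = ln 2 / 8.88 = 0.07806 h⁻¹
Accumulation ratio R = 1 / (1 − e^(−kτ)) = 1 / (1 − e^(−0.07806×8.70)) = 1 / (1 − 0.5071) = 2.029
Loading dose = maintenance dose × R = 627 × 2.029 ≈ 1270 mg

1270 mg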